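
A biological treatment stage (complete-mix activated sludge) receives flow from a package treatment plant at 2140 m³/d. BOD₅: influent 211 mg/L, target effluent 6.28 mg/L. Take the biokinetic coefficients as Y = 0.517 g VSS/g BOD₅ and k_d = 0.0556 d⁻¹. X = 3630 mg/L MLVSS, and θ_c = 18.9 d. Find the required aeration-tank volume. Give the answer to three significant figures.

V ≈ 575 m³

Rearranging the biomass balance for a CMAS with decay, V = Y·Q·ΔS·θ_c / [X·(1+k_d θ_c)] = 0.517 × 2140 × (211 − 6.28) × 18.9 / [3630 × (1 + 0.0556 × 18.9)] = 4.28×10^6 / 7445 = 575.0 m³.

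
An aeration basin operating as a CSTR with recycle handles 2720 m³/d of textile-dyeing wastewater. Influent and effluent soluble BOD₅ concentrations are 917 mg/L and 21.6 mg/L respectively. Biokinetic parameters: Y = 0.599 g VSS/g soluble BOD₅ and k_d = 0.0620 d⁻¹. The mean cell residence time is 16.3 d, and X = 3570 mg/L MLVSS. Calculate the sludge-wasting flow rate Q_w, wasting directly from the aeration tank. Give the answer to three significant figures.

Q_w ≈ 203 m³/d

Rearranging the biomass balance for a CMAS with decay, V = Y·Q·ΔS·θ_c / [X·(1+k_d θ_c)] = 0.599 × 2720 × (917 − 21.6) × 16.3 / [3570 × (1 + 0.0620 × 16.3)] = 2.38×10^7 / 7178 = 3313 m³.
Wasting from the aeration tank: Q_w = V / θ_c = 3313 / 16.3 = 203.2 m³/d.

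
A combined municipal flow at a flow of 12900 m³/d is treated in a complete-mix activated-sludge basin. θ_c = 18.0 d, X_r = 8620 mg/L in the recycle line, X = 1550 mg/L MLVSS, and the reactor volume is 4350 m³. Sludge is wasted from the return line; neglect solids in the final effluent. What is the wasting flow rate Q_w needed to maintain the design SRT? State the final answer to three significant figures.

Q_w = (V·X)/(θ_c X_r) = 4350 × 1550 / (18.0 × 8620) = 43.46 m³/d.

Q_w ≈ 43.5 m³/d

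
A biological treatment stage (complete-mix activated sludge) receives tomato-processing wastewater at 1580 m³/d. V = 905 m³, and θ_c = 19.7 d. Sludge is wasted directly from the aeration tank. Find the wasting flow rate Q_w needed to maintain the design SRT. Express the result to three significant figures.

Q_w ≈ 45.9 m³/d

For wasting at MLVSS concentration, Q_w = V/θ_c = 905.0/19.7 = 45.94 m³/d.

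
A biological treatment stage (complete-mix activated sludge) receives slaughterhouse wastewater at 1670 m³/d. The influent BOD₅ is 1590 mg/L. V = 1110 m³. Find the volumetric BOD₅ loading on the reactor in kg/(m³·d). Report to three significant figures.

Volumetric loading L_v = Q·S₀ / V = 1670 × 1590 g/m³ / 1110 m³ = 2392 g/(m³·d) = 2.392 kg BOD₅/(m³·d).

L_v ≈ 2.39 kg BOD₅/(m³·d)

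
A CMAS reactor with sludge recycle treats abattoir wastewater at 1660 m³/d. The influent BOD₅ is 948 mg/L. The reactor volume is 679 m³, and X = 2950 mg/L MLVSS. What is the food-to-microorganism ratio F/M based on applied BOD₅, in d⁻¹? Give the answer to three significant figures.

F/M = Q·S₀ / (V·X) = 1660 × 948 / (679.0 × 2950) = 0.7856 g BOD₅·(g VSS·d)⁻¹.

F/M ≈ 0.786 d⁻¹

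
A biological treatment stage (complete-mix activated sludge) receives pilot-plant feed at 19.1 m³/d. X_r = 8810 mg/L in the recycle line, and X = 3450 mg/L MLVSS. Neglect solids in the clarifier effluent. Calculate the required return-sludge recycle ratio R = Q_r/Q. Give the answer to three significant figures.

R = Q_r/Q = X/(X_r − X) = 3450 / (8810 − 3450) = 0.6437.

R ≈ 0.644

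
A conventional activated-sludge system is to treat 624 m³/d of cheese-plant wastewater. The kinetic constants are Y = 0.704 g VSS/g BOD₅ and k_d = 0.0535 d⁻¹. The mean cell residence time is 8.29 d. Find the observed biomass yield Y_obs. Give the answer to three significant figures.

Observed yield with endogenous decay: Y_obs = Y / (1 + k_d·θ_c) = 0.704 / (1 + 0.0535 × 8.29) = 0.704 / 1.444 = 0.4877 g VSS/g BOD₅.

Y_obs ≈ 0.488 g VSS/g BOD₅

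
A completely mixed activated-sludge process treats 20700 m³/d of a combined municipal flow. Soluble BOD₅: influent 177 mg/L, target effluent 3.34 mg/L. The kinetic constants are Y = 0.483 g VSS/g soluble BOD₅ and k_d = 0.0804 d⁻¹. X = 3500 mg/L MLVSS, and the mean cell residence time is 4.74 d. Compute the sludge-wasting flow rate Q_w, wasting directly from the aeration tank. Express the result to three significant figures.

Q_w ≈ 359 m³/d

From the SRT design equation V = Y Q (S₀−S) θ_c / [X (1 + k_d θ_c)] = 0.483 × 20700 × (177 − 3.34) × 4.74 / [3500 × (1 + 0.0804 × 4.74)] = 8.23×10^6 / 4834 = 1703 m³.
For wasting at MLVSS concentration, Q_w = V/θ_c = 1703/4.74 = 359.2 m³/d.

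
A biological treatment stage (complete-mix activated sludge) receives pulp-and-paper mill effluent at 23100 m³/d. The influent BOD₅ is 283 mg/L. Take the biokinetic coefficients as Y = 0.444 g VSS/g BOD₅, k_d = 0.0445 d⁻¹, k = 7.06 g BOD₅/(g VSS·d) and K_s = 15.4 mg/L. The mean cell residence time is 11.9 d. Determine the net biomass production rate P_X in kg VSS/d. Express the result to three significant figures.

For a completely mixed reactor with recycle the Lawrence–McCarty relation gives S = K_s·(1 + k_d·θ_c) / [θ_c·(Y·k − k_d) − 1] = 15.4 × (1 + 0.0445 × 11.9) / [11.9 × (0.444 × 7.06 − 0.0445) − 1] = 23.56 / 35.77 = 0.6585 mg/L.
The observed yield is Y_obs = Y/(1 + k_d·θ_c) = 0.444 / (1 + 0.0445 × 11.9) = 0.444 / 1.530 = 0.2903 g VSS per g BOD₅ removed.
Substrate removed = Q·(S₀ − S) = 23100 m³/d × (283 − 0.658) g/m³ = 6.52×10^6 g/d = 6522 kg/d.
Net biomass production P_X = Y_obs × Q·(S₀ − S) = 0.2903 × 6522 = 1893 kg VSS/d.

P_X ≈ 1890 kg VSS/d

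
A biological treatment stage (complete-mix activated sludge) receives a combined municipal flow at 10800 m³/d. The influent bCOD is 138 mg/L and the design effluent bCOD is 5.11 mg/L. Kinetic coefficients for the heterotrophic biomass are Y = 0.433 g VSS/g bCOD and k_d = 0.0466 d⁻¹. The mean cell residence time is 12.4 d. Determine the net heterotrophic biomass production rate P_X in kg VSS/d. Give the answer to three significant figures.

P_X ≈ 394 kg VSS/d

The observed yield is Y_obs = Y/(1 + k_d·θ_c) = 0.433 / (1 + 0.0466 × 12.4) = 0.433 / 1.578 = 0.2744 g VSS per g bCOD removed.
ΔS = 138 − 5.11 = 132.9 mg/L, so the substrate removal rate is 10800 × 132.9/1000 = 1435 kg bCOD/d.
So the net sludge growth is P_X = 0.2744 × 1435 = 393.9 kg VSS/d.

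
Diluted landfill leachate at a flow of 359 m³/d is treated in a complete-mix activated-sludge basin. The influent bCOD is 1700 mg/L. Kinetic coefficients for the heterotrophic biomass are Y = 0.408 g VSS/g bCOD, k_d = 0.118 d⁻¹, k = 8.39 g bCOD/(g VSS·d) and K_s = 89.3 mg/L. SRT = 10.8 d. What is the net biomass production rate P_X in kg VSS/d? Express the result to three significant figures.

P_X ≈ 109 kg VSS/d

From the Monod/SRT balance for a CMAS, S = K_s·(1+k_d θ_c)/[θ_c·(Y k − k_d) − 1] = 89.3 × (1 + 0.118 × 10.8) / [10.8 × (0.408 × 8.39 − 0.118) − 1] = 203.1 / 34.70 = 5.854 mg/L.
Correct the yield for decay: Y_obs = Y/(1 + k_d θ_c) = 0.408 / (1 + 0.118 × 10.8) = 0.408 / 2.274 = 0.1794.
ΔS = 1700 − 5.85 = 1694 mg/L, so the substrate removal rate is 359 × 1694/1000 = 608.2 kg bCOD/d.
Biomass produced: P_X = Y_obs·Q·ΔS = 0.1794 × 608.2 ≈ 109.1 kg VSS/d.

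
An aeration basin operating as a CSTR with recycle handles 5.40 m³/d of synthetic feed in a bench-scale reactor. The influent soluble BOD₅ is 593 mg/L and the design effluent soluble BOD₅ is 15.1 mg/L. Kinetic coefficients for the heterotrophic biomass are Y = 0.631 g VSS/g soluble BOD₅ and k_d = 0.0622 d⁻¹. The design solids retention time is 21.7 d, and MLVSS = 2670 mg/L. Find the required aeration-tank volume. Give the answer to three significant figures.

Rearranging the biomass balance for a CMAS with decay, V = Y·Q·ΔS·θ_c / [X·(1+k_d θ_c)] = 0.631 × 5.40 × (593 − 15.1) × 21.7 / [2670 × (1 + 0.0622 × 21.7)] = 4.27×10^4 / 6274 = 6.811 m³.

V ≈ 6.81 m³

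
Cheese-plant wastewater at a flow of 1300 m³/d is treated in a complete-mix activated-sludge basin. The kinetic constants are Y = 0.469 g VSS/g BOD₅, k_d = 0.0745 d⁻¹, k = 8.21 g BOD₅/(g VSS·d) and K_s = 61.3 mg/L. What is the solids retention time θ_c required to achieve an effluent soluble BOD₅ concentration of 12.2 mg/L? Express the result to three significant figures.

At the target effluent, Y k S/(K_s+S) = 0.469×8.21×12.2/73.50 = 0.6391 d⁻¹.
θ_c = 1/(μ − k_d) = 1/(0.6391 − 0.0745) = 1/0.5646 = 1.771 d.

θ_c ≈ 1.77 d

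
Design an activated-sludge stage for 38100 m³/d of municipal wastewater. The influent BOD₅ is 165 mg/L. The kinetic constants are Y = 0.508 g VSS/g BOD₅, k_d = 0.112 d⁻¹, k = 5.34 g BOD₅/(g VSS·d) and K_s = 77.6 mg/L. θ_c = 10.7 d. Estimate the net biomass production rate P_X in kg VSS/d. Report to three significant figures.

From the Monod/SRT balance for a CMAS, S = K_s·(1+k_d θ_c)/[θ_c·(Y k − k_d) − 1] = 77.6 × (1 + 0.112 × 10.7) / [10.7 × (0.508 × 5.34 − 0.112) − 1] = 170.6 / 26.83 = 6.359 mg/L.
Correct the yield for decay: Y_obs = Y/(1 + k_d θ_c) = 0.508 / (1 + 0.112 × 10.7) = 0.508 / 2.198 = 0.2311.
Mass of BOD₅ removed per day: Q(S₀ − S) = 38100 × 158.6 g/m³ = 6044 kg/d.
P_X = Y_obs · Q(S₀ − S) = 0.2311 × 6044 = 1397 kg VSS/d.

P_X ≈ 1400 kg VSS/d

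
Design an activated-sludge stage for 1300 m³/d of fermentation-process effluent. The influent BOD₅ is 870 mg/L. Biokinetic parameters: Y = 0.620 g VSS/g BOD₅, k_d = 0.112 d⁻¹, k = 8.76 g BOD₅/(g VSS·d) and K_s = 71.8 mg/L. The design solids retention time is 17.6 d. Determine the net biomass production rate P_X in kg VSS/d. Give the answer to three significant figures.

From the Monod/SRT balance for a CMAS, S = K_s·(1+k_d θ_c)/[θ_c·(Y k − k_d) − 1] = 71.8 × (1 + 0.112 × 17.6) / [17.6 × (0.620 × 8.76 − 0.112) − 1] = 213.3 / 92.62 = 2.303 mg/L.
The observed yield is Y_obs = Y/(1 + k_d·θ_c) = 0.620 / (1 + 0.112 × 17.6) = 0.620 / 2.971 = 0.2087 g VSS per g BOD₅ removed.
ΔS = 870 − 2.30 = 867.7 mg/L, so the substrate removal rate is 1300 × 867.7/1000 = 1128 kg BOD₅/d.
Biomass produced: P_X = Y_obs·Q·ΔS = 0.2087 × 1128 ≈ 235.4 kg VSS/d.

P_X ≈ 235 kg VSS/d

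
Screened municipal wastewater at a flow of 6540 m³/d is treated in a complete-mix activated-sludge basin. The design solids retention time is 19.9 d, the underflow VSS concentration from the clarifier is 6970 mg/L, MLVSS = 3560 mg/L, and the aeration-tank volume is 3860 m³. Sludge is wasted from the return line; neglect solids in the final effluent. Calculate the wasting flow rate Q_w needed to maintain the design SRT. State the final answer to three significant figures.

θ_c = V·X/(Q_w·X_r) when wasting from the recycle, so Q_w = V·X/(θ_c·X_r) = 3860 × 3560 / (19.9 × 6970) = 99.07 m³/d.

Q_w ≈ 99.1 m³/d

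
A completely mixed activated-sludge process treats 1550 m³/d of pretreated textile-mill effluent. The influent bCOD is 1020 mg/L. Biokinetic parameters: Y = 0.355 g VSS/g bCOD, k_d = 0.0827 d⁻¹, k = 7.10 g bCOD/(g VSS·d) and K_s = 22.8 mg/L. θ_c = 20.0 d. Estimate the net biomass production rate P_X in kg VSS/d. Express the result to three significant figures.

Effluent substrate depends only on kinetics and SRT: S = K_s(1 + k_d θ_c) / [θ_c(Yk − k_d) − 1] = 22.8 × (1 + 0.0827 × 20.0) / [20.0 × (0.355 × 7.10 − 0.0827) − 1] = 60.51 / 47.76 = 1.267 mg/L.
Correct the yield for decay: Y_obs = Y/(1 + k_d θ_c) = 0.355 / (1 + 0.0827 × 20.0) = 0.355 / 2.654 = 0.1338.
Q·(S₀ − S) = 1550 × (1020 − 1.27) × 10⁻³ = 1579 kg/d removed.
P_X = Y_obs · Q(S₀ − S) = 0.1338 × 1579 = 211.2 kg VSS/d.

P_X ≈ 211 kg VSS/d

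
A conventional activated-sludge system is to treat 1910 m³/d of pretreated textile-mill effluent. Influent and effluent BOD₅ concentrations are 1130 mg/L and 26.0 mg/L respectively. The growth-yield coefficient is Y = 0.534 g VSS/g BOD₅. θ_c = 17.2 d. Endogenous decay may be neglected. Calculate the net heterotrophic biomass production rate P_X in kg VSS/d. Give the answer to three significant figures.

With endogenous decay neglected, the observed yield equals the true yield: Y_obs = Y = 0.534 g VSS/g BOD₅.
ΔS = 1130 − 26.0 = 1104 mg/L, so the substrate removal rate is 1910 × 1104/1000 = 2109 kg BOD₅/d.
Biomass produced: P_X = Y_obs·Q·ΔS = 0.5340 × 2109 ≈ 1126 kg VSS/d.

P_X ≈ 1130 kg VSS/d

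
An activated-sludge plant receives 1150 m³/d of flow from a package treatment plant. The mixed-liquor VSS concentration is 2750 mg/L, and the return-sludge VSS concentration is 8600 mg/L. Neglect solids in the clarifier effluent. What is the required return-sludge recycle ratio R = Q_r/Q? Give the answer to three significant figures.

R = Q_r/Q = X/(X_r − X) = 2750 / (8600 − 2750) = 0.4701.

R ≈ 0.470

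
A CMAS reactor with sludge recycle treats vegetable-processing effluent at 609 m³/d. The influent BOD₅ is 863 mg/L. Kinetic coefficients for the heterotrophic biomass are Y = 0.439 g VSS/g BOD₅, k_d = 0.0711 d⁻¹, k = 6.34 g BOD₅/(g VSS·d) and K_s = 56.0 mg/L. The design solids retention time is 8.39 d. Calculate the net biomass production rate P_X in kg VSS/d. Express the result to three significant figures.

P_X ≈ 144 kg VSS/d

For a completely mixed reactor with recycle the Lawrence–McCarty relation gives S = K_s·(1 + k_d·θ_c) / [θ_c·(Y·k − k_d) − 1] = 56.0 × (1 + 0.0711 × 8.39) / [8.39 × (0.439 × 6.34 − 0.0711) − 1] = 89.41 / 21.76 = 4.110 mg/L.
Observed yield with endogenous decay: Y_obs = Y / (1 + k_d·θ_c) = 0.439 / (1 + 0.0711 × 8.39) = 0.439 / 1.597 = 0.2750 g VSS/g BOD₅.
Substrate removed = Q·(S₀ − S) = 609 m³/d × (863 − 4.11) g/m³ = 5.23×10^5 g/d = 523.1 kg/d.
P_X = Y_obs · Q(S₀ − S) = 0.2750 × 523.1 = 143.8 kg VSS/d.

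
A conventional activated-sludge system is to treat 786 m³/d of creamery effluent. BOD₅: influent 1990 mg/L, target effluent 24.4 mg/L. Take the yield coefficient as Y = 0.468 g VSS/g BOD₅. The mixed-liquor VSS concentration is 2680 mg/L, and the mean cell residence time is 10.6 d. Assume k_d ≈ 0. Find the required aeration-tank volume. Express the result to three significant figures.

V ≈ 2860 m³

V·X = Y·Q·ΔS·θ_c gives V = 0.468 × 786 × (1990 − 24.4) × 10.6 / 2680 = 2860 m³.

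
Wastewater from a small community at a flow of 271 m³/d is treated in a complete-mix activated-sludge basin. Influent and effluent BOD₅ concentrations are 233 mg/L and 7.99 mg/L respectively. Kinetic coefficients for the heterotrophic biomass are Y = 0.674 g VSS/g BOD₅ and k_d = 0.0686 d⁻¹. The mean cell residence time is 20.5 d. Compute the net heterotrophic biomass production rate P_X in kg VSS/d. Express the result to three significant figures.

P_X ≈ 17.1 kg VSS/d

Y_obs = Y / (1 + k_d θ_c) = 0.674 / (1 + 0.0686 × 20.5) = 0.674 / 2.406 = 0.2801.
Substrate removed = Q·(S₀ − S) = 271 m³/d × (233 − 7.99) g/m³ = 6.1×10^4 g/d = 60.98 kg/d.
So the net sludge growth is P_X = 0.2801 × 60.98 = 17.08 kg VSS/d.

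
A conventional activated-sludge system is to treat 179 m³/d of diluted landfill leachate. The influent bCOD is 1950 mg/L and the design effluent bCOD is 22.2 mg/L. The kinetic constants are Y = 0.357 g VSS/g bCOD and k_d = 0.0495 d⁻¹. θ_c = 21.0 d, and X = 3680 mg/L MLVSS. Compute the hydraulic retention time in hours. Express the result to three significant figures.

From the SRT design equation V = Y Q (S₀−S) θ_c / [X (1 + k_d θ_c)] = 0.357 × 179 × (1950 − 22.2) × 21.0 / [3680 × (1 + 0.0495 × 21.0)] = 2.59×10^6 / 7505 = 344.7 m³.
HRT = V/Q = 344.7 m³ / 179 m³·d⁻¹ = 1.926 d × 24 = 46.22 h.

τ ≈ 46.2 h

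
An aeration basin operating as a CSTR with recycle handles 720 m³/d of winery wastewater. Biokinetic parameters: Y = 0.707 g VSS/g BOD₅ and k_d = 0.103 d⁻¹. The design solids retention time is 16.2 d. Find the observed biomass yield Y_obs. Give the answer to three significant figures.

The observed yield is Y_obs = Y/(1 + k_d·θ_c) = 0.707 / (1 + 0.103 × 16.2) = 0.707 / 2.669 = 0.2649 g VSS per g BOD₅ removed.

Y_obs ≈ 0.265 g VSS/g BOD₅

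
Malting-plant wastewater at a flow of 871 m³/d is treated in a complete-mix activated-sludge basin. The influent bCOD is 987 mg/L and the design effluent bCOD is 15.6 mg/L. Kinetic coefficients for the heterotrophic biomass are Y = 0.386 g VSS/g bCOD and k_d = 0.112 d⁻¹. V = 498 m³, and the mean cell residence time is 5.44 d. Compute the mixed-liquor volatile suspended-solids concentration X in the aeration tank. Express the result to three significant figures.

X ≈ 2220 mg/L

Solving the biomass balance for X: X = Y Q (S₀−S) θ_c / [V (1+k_d θ_c)] = 0.386 × 871 × (987 − 15.6) × 5.44 / [498 × (1 + 0.112 × 5.44)] = 2217 mg/L.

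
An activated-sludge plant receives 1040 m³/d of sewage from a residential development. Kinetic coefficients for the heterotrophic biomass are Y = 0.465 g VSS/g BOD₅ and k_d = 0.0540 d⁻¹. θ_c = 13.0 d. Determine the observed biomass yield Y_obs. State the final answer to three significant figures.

Y_obs ≈ 0.273 g VSS/g BOD₅

Correct the yield for decay: Y_obs = Y/(1 + k_d θ_c) = 0.465 / (1 + 0.0540 × 13.0) = 0.465 / 1.702 = 0.2732.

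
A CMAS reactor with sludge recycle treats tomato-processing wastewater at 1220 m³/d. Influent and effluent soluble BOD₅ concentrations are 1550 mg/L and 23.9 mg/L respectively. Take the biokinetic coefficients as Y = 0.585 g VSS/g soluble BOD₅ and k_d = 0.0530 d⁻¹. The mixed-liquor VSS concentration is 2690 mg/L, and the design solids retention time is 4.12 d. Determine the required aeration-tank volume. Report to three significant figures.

V ≈ 1370 m³

From the SRT design equation V = Y Q (S₀−S) θ_c / [X (1 + k_d θ_c)] = 0.585 × 1220 × (1550 − 23.9) × 4.12 / [2690 × (1 + 0.0530 × 4.12)] = 4.49×10^6 / 3277 = 1369 m³.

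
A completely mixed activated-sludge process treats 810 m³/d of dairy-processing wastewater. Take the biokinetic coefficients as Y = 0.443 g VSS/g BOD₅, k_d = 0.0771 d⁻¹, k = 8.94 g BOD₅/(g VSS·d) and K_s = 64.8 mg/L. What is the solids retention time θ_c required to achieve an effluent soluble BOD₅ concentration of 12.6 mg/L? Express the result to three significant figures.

From 1/θ_c = Y·k·S/(K_s + S) − k_d: Y·k·S/(K_s+S) = 0.443 × 8.94 × 12.6 / (64.8 + 12.6) = 0.6447 d⁻¹.
Then 1/θ_c = μ − k_d = 0.6447 − 0.0771 = 0.5676 d⁻¹, giving θ_c = 1.762 d.

θ_c ≈ 1.76 d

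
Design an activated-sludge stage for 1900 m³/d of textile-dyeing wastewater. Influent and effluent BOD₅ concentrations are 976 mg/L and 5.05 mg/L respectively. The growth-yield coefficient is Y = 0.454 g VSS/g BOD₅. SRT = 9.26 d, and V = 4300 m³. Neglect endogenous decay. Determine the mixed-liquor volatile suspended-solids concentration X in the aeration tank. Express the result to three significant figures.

From V·X = Y·Q·(S₀ − S)·θ_c (decay neglected): X = 0.454 × 1900 × (976 − 5.05) × 9.26 / 4300 = 1804 mg/L.

X ≈ 1800 mg/L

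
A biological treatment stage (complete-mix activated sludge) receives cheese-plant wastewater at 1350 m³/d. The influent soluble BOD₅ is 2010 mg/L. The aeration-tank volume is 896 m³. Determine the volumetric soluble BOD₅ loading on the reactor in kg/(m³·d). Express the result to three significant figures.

L_v = Q S₀ / V = 1350 × 2010 × 10⁻³ / 896.0 = 3.028 kg/(m³·d).

L_v ≈ 3.03 kg soluble BOD₅/(m³·d)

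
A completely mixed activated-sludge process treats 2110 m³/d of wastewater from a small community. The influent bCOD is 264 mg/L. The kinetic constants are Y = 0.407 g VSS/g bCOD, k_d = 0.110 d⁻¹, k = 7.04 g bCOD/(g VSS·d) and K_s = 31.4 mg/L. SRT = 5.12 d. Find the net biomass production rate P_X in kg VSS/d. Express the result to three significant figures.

For a completely mixed reactor with recycle the Lawrence–McCarty relation gives S = K_s·(1 + k_d·θ_c) / [θ_c·(Y·k − k_d) − 1] = 31.4 × (1 + 0.110 × 5.12) / [5.12 × (0.407 × 7.04 − 0.110) − 1] = 49.08 / 13.11 = 3.745 mg/L.
The observed yield is Y_obs = Y/(1 + k_d·θ_c) = 0.407 / (1 + 0.110 × 5.12) = 0.407 / 1.563 = 0.2604 g VSS per g bCOD removed.
Mass of bCOD removed per day: Q(S₀ − S) = 2110 × 260.3 g/m³ = 549.1 kg/d.
Net biomass production P_X = Y_obs × Q·(S₀ − S) = 0.2604 × 549.1 = 143.0 kg VSS/d.

P_X ≈ 143 kg VSS/d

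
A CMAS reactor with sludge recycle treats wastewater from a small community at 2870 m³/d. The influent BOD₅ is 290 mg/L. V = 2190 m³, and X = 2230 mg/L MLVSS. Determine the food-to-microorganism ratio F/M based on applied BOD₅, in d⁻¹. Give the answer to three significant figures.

F/M = applied load / biomass = Q·S₀/(V·X) = 2870 × 290 / (2190 × 2230) = 0.1704 d⁻¹.

F/M ≈ 0.170 d⁻¹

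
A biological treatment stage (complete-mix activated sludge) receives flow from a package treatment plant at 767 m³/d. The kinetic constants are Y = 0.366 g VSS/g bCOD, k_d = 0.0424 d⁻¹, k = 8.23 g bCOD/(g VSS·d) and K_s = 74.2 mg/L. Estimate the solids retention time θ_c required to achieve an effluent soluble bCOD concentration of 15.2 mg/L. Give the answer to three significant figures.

θ_c ≈ 2.13 d

At the target effluent, Y k S/(K_s+S) = 0.366×8.23×15.2/89.40 = 0.5121 d⁻¹.
θ_c = 1/(μ − k_d) = 1/(0.5121 − 0.0424) = 1/0.4697 = 2.129 d.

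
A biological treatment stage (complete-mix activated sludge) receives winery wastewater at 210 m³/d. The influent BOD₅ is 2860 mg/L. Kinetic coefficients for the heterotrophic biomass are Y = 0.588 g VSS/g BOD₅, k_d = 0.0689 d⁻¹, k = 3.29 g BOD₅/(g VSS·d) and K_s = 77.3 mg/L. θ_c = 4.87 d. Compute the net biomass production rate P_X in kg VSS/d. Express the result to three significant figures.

For a completely mixed reactor with recycle the Lawrence–McCarty relation gives S = K_s·(1 + k_d·θ_c) / [θ_c·(Y·k − k_d) − 1] = 77.3 × (1 + 0.0689 × 4.87) / [4.87 × (0.588 × 3.29 − 0.0689) − 1] = 103.2 / 8.086 = 12.77 mg/L.
The observed yield is Y_obs = Y/(1 + k_d·θ_c) = 0.588 / (1 + 0.0689 × 4.87) = 0.588 / 1.336 = 0.4403 g VSS per g BOD₅ removed.
Mass of BOD₅ removed per day: Q(S₀ − S) = 210 × 2847 g/m³ = 597.9 kg/d.
Net biomass production P_X = Y_obs × Q·(S₀ − S) = 0.4403 × 597.9 = 263.2 kg VSS/d.

P_X ≈ 263 kg VSS/d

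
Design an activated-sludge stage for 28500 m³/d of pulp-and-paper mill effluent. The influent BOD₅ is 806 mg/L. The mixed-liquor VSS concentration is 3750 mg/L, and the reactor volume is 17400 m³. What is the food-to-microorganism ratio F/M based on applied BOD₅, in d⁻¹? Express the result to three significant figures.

F/M ≈ 0.352 d⁻¹

F/M = applied load / biomass = Q·S₀/(V·X) = 28500 × 806 / (17400 × 3750) = 0.3520 d⁻¹.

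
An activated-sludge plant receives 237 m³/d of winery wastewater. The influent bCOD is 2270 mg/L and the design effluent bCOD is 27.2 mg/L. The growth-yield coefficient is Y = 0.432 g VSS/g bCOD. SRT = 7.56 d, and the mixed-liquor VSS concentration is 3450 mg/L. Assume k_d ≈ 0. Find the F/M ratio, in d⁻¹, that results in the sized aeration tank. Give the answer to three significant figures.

F/M ≈ 0.310 d⁻¹

Biomass mass balance (decay neglected): V·X = Y·Q·(S₀ − S)·θ_c, so V = 0.432 × 237 × (2270 − 27.2) × 7.56 / 3450 = 503.2 m³.
Food-to-microorganism ratio F/M = Q S₀ / (V X) = 237 × 2270 / (503.2 × 3450) = 0.3099 d⁻¹.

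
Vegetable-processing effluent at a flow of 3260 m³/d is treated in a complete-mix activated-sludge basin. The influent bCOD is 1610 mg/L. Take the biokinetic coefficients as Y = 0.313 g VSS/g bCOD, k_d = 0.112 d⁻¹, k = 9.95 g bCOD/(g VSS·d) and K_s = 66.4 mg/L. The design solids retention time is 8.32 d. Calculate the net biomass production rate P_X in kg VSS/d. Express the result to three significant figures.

For a completely mixed reactor with recycle the Lawrence–McCarty relation gives S = K_s·(1 + k_d·θ_c) / [θ_c·(Y·k − k_d) − 1] = 66.4 × (1 + 0.112 × 8.32) / [8.32 × (0.313 × 9.95 − 0.112) − 1] = 128.3 / 23.98 = 5.349 mg/L.
Y_obs = Y / (1 + k_d θ_c) = 0.313 / (1 + 0.112 × 8.32) = 0.313 / 1.932 = 0.1620.
Substrate removed = Q·(S₀ − S) = 3260 m³/d × (1610 − 5.35) g/m³ = 5.23×10^6 g/d = 5231 kg/d.
So the net sludge growth is P_X = 0.1620 × 5231 = 847.6 kg VSS/d.

P_X ≈ 848 kg VSS/d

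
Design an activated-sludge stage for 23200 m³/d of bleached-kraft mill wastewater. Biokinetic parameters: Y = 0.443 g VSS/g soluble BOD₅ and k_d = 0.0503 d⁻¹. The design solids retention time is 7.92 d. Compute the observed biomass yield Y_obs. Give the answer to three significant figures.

Observed yield with endogenous decay: Y_obs = Y / (1 + k_d·θ_c) = 0.443 / (1 + 0.0503 × 7.92) = 0.443 / 1.398 = 0.3168 g VSS/g soluble BOD₅.

Y_obs ≈ 0.317 g VSS/g soluble BOD₅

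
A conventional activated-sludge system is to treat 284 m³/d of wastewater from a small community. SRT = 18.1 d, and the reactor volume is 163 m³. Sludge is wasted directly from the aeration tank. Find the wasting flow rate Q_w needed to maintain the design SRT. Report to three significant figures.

For wasting at MLVSS concentration, Q_w = V/θ_c = 163.0/18.1 = 9.006 m³/d.

Q_w ≈ 9.01 m³/d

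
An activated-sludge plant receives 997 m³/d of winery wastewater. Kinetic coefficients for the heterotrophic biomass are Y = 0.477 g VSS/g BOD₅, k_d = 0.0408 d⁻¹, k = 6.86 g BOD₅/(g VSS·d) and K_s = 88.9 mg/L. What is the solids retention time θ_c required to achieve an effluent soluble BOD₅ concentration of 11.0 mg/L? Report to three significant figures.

At the target effluent, Y k S/(K_s+S) = 0.477×6.86×11.0/99.90 = 0.3603 d⁻¹.
θ_c = 1/(μ − k_d) = 1/(0.3603 − 0.0408) = 1/0.3195 = 3.130 d.

θ_c ≈ 3.13 d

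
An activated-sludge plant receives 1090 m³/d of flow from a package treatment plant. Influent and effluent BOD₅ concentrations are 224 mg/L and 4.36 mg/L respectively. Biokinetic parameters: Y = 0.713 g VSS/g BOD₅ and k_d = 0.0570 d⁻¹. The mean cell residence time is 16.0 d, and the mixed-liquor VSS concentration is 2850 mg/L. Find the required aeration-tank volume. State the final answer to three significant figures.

Rearranging the biomass balance for a CMAS with decay, V = Y·Q·ΔS·θ_c / [X·(1+k_d θ_c)] = 0.713 × 1090 × (224 − 4.36) × 16.0 / [2850 × (1 + 0.0570 × 16.0)] = 2.73×10^6 / 5449 = 501.2 m³.

V ≈ 501 m³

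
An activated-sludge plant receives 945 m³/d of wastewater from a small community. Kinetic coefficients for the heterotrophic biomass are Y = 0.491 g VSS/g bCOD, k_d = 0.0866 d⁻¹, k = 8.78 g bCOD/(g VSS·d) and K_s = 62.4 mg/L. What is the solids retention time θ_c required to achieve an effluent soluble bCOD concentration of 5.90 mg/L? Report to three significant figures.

From 1/θ_c = Y·k·S/(K_s + S) − k_d: Y·k·S/(K_s+S) = 0.491 × 8.78 × 5.90 / (62.4 + 5.90) = 0.3724 d⁻¹.
1/θ_c = 0.3724 − 0.0866 = 0.2858 d⁻¹, so θ_c = 3.499 d.

θ_c ≈ 3.50 d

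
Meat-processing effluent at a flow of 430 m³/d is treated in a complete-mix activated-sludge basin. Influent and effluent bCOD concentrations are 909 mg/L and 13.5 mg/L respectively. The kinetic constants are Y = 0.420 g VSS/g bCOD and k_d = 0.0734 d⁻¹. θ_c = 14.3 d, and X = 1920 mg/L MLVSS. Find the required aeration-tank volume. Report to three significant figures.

From the SRT design equation V = Y Q (S₀−S) θ_c / [X (1 + k_d θ_c)] = 0.420 × 430 × (909 − 13.5) × 14.3 / [1920 × (1 + 0.0734 × 14.3)] = 2.31×10^6 / 3935 = 587.7 m³.

V ≈ 588 m³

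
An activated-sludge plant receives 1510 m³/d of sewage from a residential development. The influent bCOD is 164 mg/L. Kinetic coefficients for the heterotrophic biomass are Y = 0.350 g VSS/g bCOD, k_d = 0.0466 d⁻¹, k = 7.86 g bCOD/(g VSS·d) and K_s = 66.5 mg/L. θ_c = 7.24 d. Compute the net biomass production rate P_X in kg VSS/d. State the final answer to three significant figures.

P_X ≈ 62.9 kg VSS/d

Effluent substrate depends only on kinetics and SRT: S = K_s(1 + k_d θ_c) / [θ_c(Yk − k_d) − 1] = 66.5 × (1 + 0.0466 × 7.24) / [7.24 × (0.350 × 7.86 − 0.0466) − 1] = 88.94 / 18.58 = 4.787 mg/L.
The observed yield is Y_obs = Y/(1 + k_d·θ_c) = 0.350 / (1 + 0.0466 × 7.24) = 0.350 / 1.337 = 0.2617 g VSS per g bCOD removed.
ΔS = 164 − 4.79 = 159.2 mg/L, so the substrate removal rate is 1510 × 159.2/1000 = 240.4 kg bCOD/d.
Net biomass production P_X = Y_obs × Q·(S₀ − S) = 0.2617 × 240.4 = 62.92 kg VSS/d.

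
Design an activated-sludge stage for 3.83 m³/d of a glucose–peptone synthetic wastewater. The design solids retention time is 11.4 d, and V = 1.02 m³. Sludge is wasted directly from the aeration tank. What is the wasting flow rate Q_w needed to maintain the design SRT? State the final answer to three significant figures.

With mixed-liquor wasting, θ_c = V/Q_w, so Q_w = V/θ_c = 1.020/11.4 = 0.08947 m³/d.

Q_w ≈ 0.0895 m³/d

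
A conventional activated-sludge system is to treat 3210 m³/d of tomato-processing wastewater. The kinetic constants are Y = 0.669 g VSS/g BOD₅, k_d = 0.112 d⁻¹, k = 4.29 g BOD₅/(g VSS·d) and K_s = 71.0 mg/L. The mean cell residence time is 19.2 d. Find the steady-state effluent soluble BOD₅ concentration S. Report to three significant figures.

S ≈ 4.31 mg/L

Effluent substrate depends only on kinetics and SRT: S = K_s(1 + k_d θ_c) / [θ_c(Yk − k_d) − 1] = 71.0 × (1 + 0.112 × 19.2) / [19.2 × (0.669 × 4.29 − 0.112) − 1] = 223.7 / 51.95 = 4.305 mg/L.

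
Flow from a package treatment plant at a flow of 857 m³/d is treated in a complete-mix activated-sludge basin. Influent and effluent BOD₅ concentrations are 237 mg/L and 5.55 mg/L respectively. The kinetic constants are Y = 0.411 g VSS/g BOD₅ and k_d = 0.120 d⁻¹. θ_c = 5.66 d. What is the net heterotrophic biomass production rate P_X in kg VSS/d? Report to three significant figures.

Observed yield with endogenous decay: Y_obs = Y / (1 + k_d·θ_c) = 0.411 / (1 + 0.120 × 5.66) = 0.411 / 1.679 = 0.2448 g VSS/g BOD₅.
Q·(S₀ − S) = 857 × (237 − 5.55) × 10⁻³ = 198.4 kg/d removed.
Biomass produced: P_X = Y_obs·Q·ΔS = 0.2448 × 198.4 ≈ 48.55 kg VSS/d.

P_X ≈ 48.5 kg VSS/d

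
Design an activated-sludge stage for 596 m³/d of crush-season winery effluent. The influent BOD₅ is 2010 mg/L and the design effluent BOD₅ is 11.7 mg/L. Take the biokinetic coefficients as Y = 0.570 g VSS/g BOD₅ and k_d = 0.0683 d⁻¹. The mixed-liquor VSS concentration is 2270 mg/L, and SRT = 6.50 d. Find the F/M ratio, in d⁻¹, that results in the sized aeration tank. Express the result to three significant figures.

Steady-state biomass mass balance: V·X·(1 + k_d·θ_c) = Y·Q·(S₀ − S)·θ_c, so V = 0.570 × 596 × (2010 − 11.7) × 6.50 / [2270 × (1 + 0.0683 × 6.50)] = 4.41×10^6 / 3278 = 1346 m³.
F/M = Q·S₀ / (V·X) = 596 × 2010 / (1346 × 2270) = 0.3920 g BOD₅·(g VSS·d)⁻¹.

F/M ≈ 0.392 d⁻¹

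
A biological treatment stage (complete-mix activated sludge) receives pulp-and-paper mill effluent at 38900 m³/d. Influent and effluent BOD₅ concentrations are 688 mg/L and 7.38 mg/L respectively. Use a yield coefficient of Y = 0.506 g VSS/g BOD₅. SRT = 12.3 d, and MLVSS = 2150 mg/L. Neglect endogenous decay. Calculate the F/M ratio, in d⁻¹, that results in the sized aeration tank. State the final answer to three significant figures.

With k_d = 0 the design equation reduces to V = Y Q (S₀−S) θ_c / X = 0.506 × 38900 × (688 − 7.38) × 12.3 / 2150 = 76643 m³.
F/M = applied load / biomass = Q·S₀/(V·X) = 38900 × 688 / (76643 × 2150) = 0.1624 d⁻¹.

F/M ≈ 0.162 d⁻¹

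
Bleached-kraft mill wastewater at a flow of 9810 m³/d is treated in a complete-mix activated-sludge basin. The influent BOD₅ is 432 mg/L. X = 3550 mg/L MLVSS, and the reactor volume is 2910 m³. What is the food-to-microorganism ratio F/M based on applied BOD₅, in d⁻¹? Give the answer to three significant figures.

F/M = applied load / biomass = Q·S₀/(V·X) = 9810 × 432 / (2910 × 3550) = 0.4102 d⁻¹.

F/M ≈ 0.410 d⁻¹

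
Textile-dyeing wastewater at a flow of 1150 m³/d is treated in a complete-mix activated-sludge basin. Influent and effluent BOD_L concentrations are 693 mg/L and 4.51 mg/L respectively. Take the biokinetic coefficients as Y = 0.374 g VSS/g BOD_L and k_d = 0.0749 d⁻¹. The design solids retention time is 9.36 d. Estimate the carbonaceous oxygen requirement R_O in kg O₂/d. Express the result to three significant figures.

R_O ≈ 545 kg O₂/d

The observed yield is Y_obs = Y/(1 + k_d·θ_c) = 0.374 / (1 + 0.0749 × 9.36) = 0.374 / 1.701 = 0.2199 g VSS per g BOD_L removed.
ΔS = 693 − 4.51 = 688.5 mg/L, so the substrate removal rate is 1150 × 688.5/1000 = 791.8 kg BOD_L/d.
Biomass synthesised: P_X = Y_obs × 791.8 = 174.1 kg VSS/d.
R_O = Q·(S₀ − S) − 1.42·P_X = 791.8 − 1.42 × 174.1 = 544.6 kg O₂/d.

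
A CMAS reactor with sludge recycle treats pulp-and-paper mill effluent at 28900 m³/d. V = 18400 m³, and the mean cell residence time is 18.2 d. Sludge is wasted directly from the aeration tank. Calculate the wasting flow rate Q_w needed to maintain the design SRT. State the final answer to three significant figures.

Q_w ≈ 1010 m³/d

Wasting from the aeration tank: Q_w = V / θ_c = 18400 / 18.2 = 1011 m³/d.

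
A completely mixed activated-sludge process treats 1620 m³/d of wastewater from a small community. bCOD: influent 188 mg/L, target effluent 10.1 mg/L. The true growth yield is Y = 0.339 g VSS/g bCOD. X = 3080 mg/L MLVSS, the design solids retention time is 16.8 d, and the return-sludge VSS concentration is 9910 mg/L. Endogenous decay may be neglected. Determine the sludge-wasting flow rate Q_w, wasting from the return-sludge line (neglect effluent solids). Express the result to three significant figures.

Q_w ≈ 9.86 m³/d

With k_d = 0 the design equation reduces to V = Y Q (S₀−S) θ_c / X = 0.339 × 1620 × (188 − 10.1) × 16.8 / 3080 = 532.9 m³.
Wasting from the return line (neglecting effluent solids): Q_w = V·X / (θ_c·X_r) = 532.9 × 3080 / (16.8 × 9910) = 9.859 m³/d.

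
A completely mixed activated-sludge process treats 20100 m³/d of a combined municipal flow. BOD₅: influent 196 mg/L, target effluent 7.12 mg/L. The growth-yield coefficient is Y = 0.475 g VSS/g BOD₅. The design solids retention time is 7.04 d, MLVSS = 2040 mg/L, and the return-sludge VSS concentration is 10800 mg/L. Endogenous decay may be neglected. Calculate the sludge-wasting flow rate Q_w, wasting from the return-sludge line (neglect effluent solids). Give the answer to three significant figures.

Q_w ≈ 167 m³/d

V·X = Y·Q·ΔS·θ_c gives V = 0.475 × 20100 × (196 − 7.12) × 7.04 / 2040 = 6223 m³.
Wasting from the return line (neglecting effluent solids): Q_w = V·X / (θ_c·X_r) = 6223 × 2040 / (7.04 × 10800) = 167.0 m³/d.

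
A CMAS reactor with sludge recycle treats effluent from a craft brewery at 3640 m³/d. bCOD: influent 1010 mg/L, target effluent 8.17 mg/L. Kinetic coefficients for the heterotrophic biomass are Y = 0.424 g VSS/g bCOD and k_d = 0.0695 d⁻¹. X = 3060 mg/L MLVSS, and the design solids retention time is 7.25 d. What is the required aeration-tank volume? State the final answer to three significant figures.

Rearranging the biomass balance for a CMAS with decay, V = Y·Q·ΔS·θ_c / [X·(1+k_d θ_c)] = 0.424 × 3640 × (1010 − 8.17) × 7.25 / [3060 × (1 + 0.0695 × 7.25)] = 1.12×10^7 / 4602 = 2436 m³.

V ≈ 2440 m³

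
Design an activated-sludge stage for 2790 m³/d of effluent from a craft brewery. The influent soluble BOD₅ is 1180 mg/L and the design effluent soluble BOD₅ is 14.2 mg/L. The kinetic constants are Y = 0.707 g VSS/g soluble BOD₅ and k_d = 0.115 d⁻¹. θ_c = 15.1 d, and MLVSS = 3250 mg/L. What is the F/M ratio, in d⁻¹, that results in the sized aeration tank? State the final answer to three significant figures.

From the SRT design equation V = Y Q (S₀−S) θ_c / [X (1 + k_d θ_c)] = 0.707 × 2790 × (1180 − 14.2) × 15.1 / [3250 × (1 + 0.115 × 15.1)] = 3.47×10^7 / 8894 = 3904 m³.
F/M = Q·S₀ / (V·X) = 2790 × 1180 / (3904 × 3250) = 0.2595 g soluble BOD₅·(g VSS·d)⁻¹.

F/M ≈ 0.259 d⁻¹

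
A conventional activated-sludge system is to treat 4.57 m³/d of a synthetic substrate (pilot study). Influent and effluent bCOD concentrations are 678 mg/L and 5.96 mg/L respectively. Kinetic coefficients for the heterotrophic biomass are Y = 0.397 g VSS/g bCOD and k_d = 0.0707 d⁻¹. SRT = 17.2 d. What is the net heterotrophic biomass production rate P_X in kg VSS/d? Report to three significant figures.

P_X ≈ 0.550 kg VSS/d

Correct the yield for decay: Y_obs = Y/(1 + k_d θ_c) = 0.397 / (1 + 0.0707 × 17.2) = 0.397 / 2.216 = 0.1791.
ΔS = 678 − 5.96 = 672.0 mg/L, so the substrate removal rate is 4.57 × 672.0/1000 = 3.071 kg bCOD/d.
Net biomass production P_X = Y_obs × Q·(S₀ − S) = 0.1791 × 3.071 = 0.5502 kg VSS/d.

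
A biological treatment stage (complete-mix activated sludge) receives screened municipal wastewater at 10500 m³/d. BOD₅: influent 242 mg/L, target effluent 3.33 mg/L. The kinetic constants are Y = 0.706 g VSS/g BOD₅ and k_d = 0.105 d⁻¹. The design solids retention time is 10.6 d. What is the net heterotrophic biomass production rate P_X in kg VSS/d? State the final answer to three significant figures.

P_X ≈ 837 kg VSS/d

Y_obs = Y / (1 + k_d θ_c) = 0.706 / (1 + 0.105 × 10.6) = 0.706 / 2.113 = 0.3341.
Substrate removed = Q·(S₀ − S) = 10500 m³/d × (242 − 3.33) g/m³ = 2.51×10^6 g/d = 2506 kg/d.
P_X = Y_obs · Q(S₀ − S) = 0.3341 × 2506 = 837.3 kg VSS/d.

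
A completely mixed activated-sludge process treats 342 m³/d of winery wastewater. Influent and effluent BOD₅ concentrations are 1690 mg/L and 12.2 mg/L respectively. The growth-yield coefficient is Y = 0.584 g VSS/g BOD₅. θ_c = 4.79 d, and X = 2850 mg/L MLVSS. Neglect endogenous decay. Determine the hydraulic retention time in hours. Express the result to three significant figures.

Biomass mass balance (decay neglected): V·X = Y·Q·(S₀ − S)·θ_c, so V = 0.584 × 342 × (1690 − 12.2) × 4.79 / 2850 = 563.2 m³.
HRT = V/Q = 563.2 m³ / 342 m³·d⁻¹ = 1.647 d × 24 = 39.52 h.

τ ≈ 39.5 h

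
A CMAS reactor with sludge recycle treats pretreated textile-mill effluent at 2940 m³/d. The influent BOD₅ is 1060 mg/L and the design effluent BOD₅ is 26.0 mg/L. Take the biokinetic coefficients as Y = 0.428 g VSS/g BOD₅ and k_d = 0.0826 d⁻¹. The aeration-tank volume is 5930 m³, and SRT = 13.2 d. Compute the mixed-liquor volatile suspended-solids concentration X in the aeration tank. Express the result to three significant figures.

X ≈ 1390 mg/L

X = Y·Q·ΔS·θ_c / [V·(1 + k_d θ_c)] = 0.428 × 2940 × (1060 − 26.0) × 13.2 / [5930 × (1 + 0.0826 × 13.2)] = 1386 mg/L.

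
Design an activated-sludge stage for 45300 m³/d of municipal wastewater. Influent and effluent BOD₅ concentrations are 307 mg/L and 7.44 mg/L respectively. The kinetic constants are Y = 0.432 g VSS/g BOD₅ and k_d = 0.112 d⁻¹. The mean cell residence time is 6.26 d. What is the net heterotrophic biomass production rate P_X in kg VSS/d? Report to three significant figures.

The observed yield is Y_obs = Y/(1 + k_d·θ_c) = 0.432 / (1 + 0.112 × 6.26) = 0.432 / 1.701 = 0.2540 g VSS per g BOD₅ removed.
Q·(S₀ − S) = 45300 × (307 − 7.44) × 10⁻³ = 13570 kg/d removed.
Net biomass production P_X = Y_obs × Q·(S₀ − S) = 0.2540 × 13570 = 3446 kg VSS/d.

P_X ≈ 3450 kg VSS/d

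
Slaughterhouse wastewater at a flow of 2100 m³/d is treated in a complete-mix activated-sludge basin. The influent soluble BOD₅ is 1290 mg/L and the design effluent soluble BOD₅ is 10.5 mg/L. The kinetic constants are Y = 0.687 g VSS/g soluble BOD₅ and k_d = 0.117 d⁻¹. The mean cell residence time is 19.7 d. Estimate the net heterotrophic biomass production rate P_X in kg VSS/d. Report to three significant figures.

The observed yield is Y_obs = Y/(1 + k_d·θ_c) = 0.687 / (1 + 0.117 × 19.7) = 0.687 / 3.305 = 0.2079 g VSS per g soluble BOD₅ removed.
ΔS = 1290 − 10.5 = 1280 mg/L, so the substrate removal rate is 2100 × 1280/1000 = 2687 kg soluble BOD₅/d.
So the net sludge growth is P_X = 0.2079 × 2687 = 558.5 kg VSS/d.

P_X ≈ 559 kg VSS/d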